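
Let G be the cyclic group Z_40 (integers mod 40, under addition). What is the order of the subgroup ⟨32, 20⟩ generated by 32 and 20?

10

|⟨32⟩| = 5 and |⟨20⟩| = 2, so |H| is a multiple of lcm(5, 2) = 10 and divides |G| = 40.
Closing under the operation: H = {0, 4, 8, 12, 16, 20, 24, 28, 32, 36}, so |H| = 10.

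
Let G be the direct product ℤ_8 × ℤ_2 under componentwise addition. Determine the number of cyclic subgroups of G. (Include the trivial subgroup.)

8

A cyclic subgroup of order d is generated by each of its φ(d) elements of order d, so the cyclic subgroups of order d number (#elements of order d)/φ(d).
Cyclic subgroups by order — order 1: 1; order 2: 3; order 4: 2; order 8: 2.
Total: 8.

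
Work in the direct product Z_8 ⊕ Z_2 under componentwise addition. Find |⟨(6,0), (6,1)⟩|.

8

|⟨(6,0)⟩| = 4 and |⟨(6,1)⟩| = 4, so |H| is a multiple of lcm(4, 4) = 4 and divides |G| = 16.
Closing under the operation: H = {(0,0), (0,1), (2,0), (2,1), (4,0), (4,1), (6,0), (6,1)}, so |H| = 8.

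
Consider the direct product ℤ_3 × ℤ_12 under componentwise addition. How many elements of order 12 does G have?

16

An element (a,b) has order lcm(ord(a), ord(b)); count pairs with lcm equal to 12.
Enumerating gives 16 such elements.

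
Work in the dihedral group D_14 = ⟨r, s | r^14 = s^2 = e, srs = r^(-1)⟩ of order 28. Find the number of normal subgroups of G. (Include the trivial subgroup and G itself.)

G has 28 subgroups. Checking conjugation-invariance by order — order 1: 1/1 normal; order 2: 1/15 normal; order 4: 0/7 normal; order 7: 1/1 normal; order 14: 3/3 normal; order 28: 1/1 normal.
Total normal subgroups: 7.

7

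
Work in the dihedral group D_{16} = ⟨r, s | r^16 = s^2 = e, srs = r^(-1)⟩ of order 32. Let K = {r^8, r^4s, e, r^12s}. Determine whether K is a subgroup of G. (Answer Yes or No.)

Yes

|K| = 4 divides |G| = 32, consistent with Lagrange.
K contains the identity, every element's inverse is in K, and K is closed under ·: it is a subgroup.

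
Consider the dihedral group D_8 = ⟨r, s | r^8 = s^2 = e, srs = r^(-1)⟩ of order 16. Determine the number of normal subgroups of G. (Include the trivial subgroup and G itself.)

7

G has 19 subgroups. Checking conjugation-invariance by order — order 1: 1/1 normal; order 2: 1/9 normal; order 4: 1/5 normal; order 8: 3/3 normal; order 16: 1/1 normal.
Total normal subgroups: 7.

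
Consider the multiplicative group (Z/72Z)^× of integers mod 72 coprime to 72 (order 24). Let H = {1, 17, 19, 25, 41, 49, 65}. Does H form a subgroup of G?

No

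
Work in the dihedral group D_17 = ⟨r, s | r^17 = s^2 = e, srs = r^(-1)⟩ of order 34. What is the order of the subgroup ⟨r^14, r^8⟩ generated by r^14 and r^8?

|⟨r^14⟩| = 17 and |⟨r^8⟩| = 17, so |H| is a multiple of lcm(17, 17) = 17 and divides |G| = 34.
Closing under the operation: H = {e, r, r^2, r^3, r^4, r^5, r^6, r^7, r^8, r^9, r^10, r^11, r^12, r^13, r^14, r^15, r^16}, so |H| = 17.

17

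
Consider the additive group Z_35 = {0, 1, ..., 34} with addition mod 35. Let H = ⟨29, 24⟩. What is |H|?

|⟨29⟩| = 35 and |⟨24⟩| = 35, so |H| is a multiple of lcm(35, 35) = 35 and divides |G| = 35.
Closing {29, 24} under the group operation gives all of G, so |H| = 35.

35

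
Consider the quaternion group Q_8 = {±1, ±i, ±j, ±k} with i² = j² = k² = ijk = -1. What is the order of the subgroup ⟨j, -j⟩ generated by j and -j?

|⟨j⟩| = 4 and |⟨-j⟩| = 4, so |H| is a multiple of lcm(4, 4) = 4 and divides |G| = 8.
Closing under the operation: H = {1, -1, j, -j}, so |H| = 4.

4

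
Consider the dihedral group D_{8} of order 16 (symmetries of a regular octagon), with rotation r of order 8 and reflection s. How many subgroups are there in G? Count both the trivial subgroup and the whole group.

|G| = 16, so by Lagrange every subgroup order divides 16. Divisors: 1, 2, 4, 8, 16.
Subgroups by order — order 1: 1; order 2: 9; order 4: 5; order 8: 3; order 16: 1.
Total: 1 + 9 + 5 + 3 + 1 = 19.

19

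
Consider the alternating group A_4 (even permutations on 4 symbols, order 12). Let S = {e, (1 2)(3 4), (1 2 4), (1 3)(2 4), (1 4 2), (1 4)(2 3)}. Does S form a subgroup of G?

No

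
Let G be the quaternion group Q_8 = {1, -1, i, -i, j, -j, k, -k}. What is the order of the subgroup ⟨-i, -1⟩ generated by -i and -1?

4

|⟨-i⟩| = 4 and |⟨-1⟩| = 2, so |H| is a multiple of lcm(4, 2) = 4 and divides |G| = 8.
Closing under the operation: H = {1, -1, i, -i}, so |H| = 4.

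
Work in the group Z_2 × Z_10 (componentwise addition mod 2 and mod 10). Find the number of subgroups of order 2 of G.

|G| = 20 and 2 | 20, so subgroups of order 2 are possible by Lagrange.
The subgroups of order 2 are: {(0,0), (0,5)}; {(0,0), (1,0)}; {(0,0), (1,5)}.
So G has 3 subgroups of order 2.

3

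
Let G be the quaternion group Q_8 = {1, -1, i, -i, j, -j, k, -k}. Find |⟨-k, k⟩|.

4

|⟨-k⟩| = 4 and |⟨k⟩| = 4, so |H| is a multiple of lcm(4, 4) = 4 and divides |G| = 8.
Closing under the operation: H = {1, -1, k, -k}, so |H| = 4.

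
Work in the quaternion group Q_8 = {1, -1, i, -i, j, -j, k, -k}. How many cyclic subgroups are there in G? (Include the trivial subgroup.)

5

A cyclic subgroup of order d is generated by each of its φ(d) elements of order d, so the cyclic subgroups of order d number (#elements of order d)/φ(d).
Cyclic subgroups by order — order 1: 1; order 2: 1; order 4: 3.
Total: 5.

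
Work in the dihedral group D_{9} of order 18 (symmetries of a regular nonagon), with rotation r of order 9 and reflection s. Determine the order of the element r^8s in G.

Computing powers of r^8s: the smallest k with (r^8s)^k = e is k = 2.

2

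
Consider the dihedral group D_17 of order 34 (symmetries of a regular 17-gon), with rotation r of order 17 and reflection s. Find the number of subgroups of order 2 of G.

|G| = 34 and 2 | 34, so subgroups of order 2 are possible by Lagrange.
The subgroups of order 2 are: {e, r^10s}; {e, r^11s}; {e, r^12s}; {e, r^13s}; … (17 in all).
So G has 17 subgroups of order 2.

17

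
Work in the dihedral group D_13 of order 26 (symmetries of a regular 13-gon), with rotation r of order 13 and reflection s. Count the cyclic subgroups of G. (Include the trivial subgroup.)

15

Group the elements of G by the cyclic subgroup they generate; each cyclic subgroup of order d accounts for φ(d) elements.
Cyclic subgroups by order — order 1: 1; order 2: 13; order 13: 1.
Total: 15.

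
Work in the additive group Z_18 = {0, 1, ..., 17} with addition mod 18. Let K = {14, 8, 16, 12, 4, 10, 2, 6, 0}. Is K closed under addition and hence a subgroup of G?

Yes

|K| = 9 divides |G| = 18, consistent with Lagrange.
K contains the identity, every element's inverse is in K, and K is closed under +: it is a subgroup.
In fact K = ⟨2⟩.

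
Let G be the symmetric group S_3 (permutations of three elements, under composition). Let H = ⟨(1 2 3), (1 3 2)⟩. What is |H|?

|⟨(1 2 3)⟩| = 3 and |⟨(1 3 2)⟩| = 3, so |H| is a multiple of lcm(3, 3) = 3 and divides |G| = 6.
Closing under the operation: H = {e, (1 2 3), (1 3 2)}, so |H| = 3.

3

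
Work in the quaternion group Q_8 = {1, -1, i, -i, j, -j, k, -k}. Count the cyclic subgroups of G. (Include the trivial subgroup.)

5

Each element a generates a cyclic subgroup ⟨a⟩; distinct elements may generate the same one (a cyclic group of order d has φ(d) generators).
Cyclic subgroups by order — order 1: 1; order 2: 1; order 4: 3.
Total: 5.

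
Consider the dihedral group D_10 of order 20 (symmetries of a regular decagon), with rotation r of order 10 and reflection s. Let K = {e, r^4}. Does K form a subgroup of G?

r^4 ∈ K but its inverse r^6 ∉ K, so K is not a subgroup.

No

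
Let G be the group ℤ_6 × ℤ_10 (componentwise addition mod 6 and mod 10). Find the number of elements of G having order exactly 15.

An element (a,b) has order lcm(ord(a), ord(b)); count pairs with lcm equal to 15.
Enumerating gives 8 such elements.

8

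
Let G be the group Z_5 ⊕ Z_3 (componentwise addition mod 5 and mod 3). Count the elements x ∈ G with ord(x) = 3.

An element (a,b) has order lcm(ord(a), ord(b)); count pairs with lcm equal to 3.
Enumerating gives 2 such elements.

2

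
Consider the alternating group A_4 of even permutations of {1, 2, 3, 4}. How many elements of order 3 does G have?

The elements of order 3 are: (2 3 4), (2 4 3), (1 2 3), (1 2 4), (1 3 2), (1 3 4), (1 4 2), (1 4 3).
That's 8.

8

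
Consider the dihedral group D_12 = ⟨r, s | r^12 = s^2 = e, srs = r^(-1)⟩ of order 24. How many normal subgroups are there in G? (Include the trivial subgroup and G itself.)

G has 34 subgroups. Checking conjugation-invariance by order — order 1: 1/1 normal; order 2: 1/13 normal; order 3: 1/1 normal; order 4: 1/7 normal; order 6: 1/5 normal; order 8: 0/3 normal; order 12: 3/3 normal; order 24: 1/1 normal.
Total normal subgroups: 9.

9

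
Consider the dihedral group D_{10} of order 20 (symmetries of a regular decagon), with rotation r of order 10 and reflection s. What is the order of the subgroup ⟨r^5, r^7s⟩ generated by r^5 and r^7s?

|⟨r^5⟩| = 2 and |⟨r^7s⟩| = 2, so |H| is a multiple of lcm(2, 2) = 2 and divides |G| = 20.
Closing under the operation: H = {e, r^5, r^2s, r^7s}, so |H| = 4.

4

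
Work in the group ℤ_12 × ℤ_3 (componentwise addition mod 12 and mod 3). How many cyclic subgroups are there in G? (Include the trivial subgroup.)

15

Group the elements of G by the cyclic subgroup they generate; each cyclic subgroup of order d accounts for φ(d) elements.
Cyclic subgroups by order — order 1: 1; order 2: 1; order 3: 4; order 4: 1; order 6: 4; order 12: 4.
Total: 15.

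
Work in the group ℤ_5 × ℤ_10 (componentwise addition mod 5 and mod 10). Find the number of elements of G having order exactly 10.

24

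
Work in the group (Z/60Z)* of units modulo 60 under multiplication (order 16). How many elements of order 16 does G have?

0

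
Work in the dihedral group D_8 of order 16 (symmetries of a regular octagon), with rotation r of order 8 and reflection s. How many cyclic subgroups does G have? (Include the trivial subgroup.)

12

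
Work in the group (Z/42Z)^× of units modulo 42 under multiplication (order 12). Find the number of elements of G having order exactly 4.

0

No element of G has order 4 (even though 4 | 12).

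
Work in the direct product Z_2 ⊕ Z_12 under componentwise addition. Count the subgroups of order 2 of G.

3

|G| = 24 and 2 | 24, so subgroups of order 2 are possible by Lagrange.
The subgroups of order 2 are: {(0,0), (0,6)}; {(0,0), (1,0)}; {(0,0), (1,6)}.
So G has 3 subgroups of order 2.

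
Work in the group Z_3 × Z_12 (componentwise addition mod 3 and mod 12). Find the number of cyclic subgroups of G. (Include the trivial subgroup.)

A cyclic subgroup of order d is generated by each of its φ(d) elements of order d, so the cyclic subgroups of order d number (#elements of order d)/φ(d).
Cyclic subgroups by order — order 1: 1; order 2: 1; order 3: 4; order 4: 1; order 6: 4; order 12: 4.
Total: 15.

15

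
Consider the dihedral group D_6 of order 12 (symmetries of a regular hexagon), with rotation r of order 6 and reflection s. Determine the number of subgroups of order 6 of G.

|G| = 12 and 6 | 12, so subgroups of order 6 are possible by Lagrange.
The subgroups of order 6 are: {e, r, r^2, r^3, r^4, r^5}; {e, r^2, r^4, s, r^2s, r^4s}; {e, r^2, r^4, rs, r^3s, r^5s}.
So G has 3 subgroups of order 6.

3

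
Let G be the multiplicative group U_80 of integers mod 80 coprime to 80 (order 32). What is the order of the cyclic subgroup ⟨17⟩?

4

Compute successive powers of 17 mod 80: 17, 49, 33, 1; 17^4 ≡ 1 (mod 80).
So |⟨17⟩| = 4.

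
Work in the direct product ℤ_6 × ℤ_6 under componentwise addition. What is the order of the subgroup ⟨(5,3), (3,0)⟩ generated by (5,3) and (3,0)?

12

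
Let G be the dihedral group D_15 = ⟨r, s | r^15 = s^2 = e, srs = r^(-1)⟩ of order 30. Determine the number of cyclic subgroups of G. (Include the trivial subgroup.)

19

A cyclic subgroup of order d is generated by each of its φ(d) elements of order d, so the cyclic subgroups of order d number (#elements of order d)/φ(d).
Cyclic subgroups by order — order 1: 1; order 2: 15; order 3: 1; order 5: 1; order 15: 1.
Total: 19.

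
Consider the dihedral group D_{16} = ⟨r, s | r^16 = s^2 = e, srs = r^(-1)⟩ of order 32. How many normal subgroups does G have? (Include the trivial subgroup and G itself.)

8

G has 36 subgroups. Checking conjugation-invariance by order — order 1: 1/1 normal; order 2: 1/17 normal; order 4: 1/9 normal; order 8: 1/5 normal; order 16: 3/3 normal; order 32: 1/1 normal.
Total normal subgroups: 8.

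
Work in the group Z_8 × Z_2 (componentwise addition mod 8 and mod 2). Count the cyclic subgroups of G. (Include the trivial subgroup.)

8

Each element a generates a cyclic subgroup ⟨a⟩; distinct elements may generate the same one (a cyclic group of order d has φ(d) generators).
Cyclic subgroups by order — order 1: 1; order 2: 3; order 4: 2; order 8: 2.
Total: 8.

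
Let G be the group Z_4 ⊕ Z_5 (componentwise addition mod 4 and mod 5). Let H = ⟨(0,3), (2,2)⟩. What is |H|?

10

|⟨(0,3)⟩| = 5 and |⟨(2,2)⟩| = 10, so |H| is a multiple of lcm(5, 10) = 10 and divides |G| = 20.
Closing under the operation: H = {(0,0), (0,1), (0,2), (0,3), (0,4), (2,0), (2,1), (2,2), (2,3), (2,4)}, so |H| = 10.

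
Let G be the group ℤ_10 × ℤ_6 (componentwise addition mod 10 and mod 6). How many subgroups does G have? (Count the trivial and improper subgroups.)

20

|G| = 60, so by Lagrange every subgroup order divides 60. Divisors: 1, 2, 3, 4, 5, 6, 10, 12, 15, 20, 30, 60.
Subgroups by order — order 1: 1; order 2: 3; order 3: 1; order 4: 1; order 5: 1; order 6: 3; order 10: 3; order 12: 1; order 15: 1; order 20: 1; order 30: 3; order 60: 1.
Total: 1 + 3 + 1 + 1 + 1 + 3 + 3 + 1 + 1 + 1 + 3 + 1 = 20.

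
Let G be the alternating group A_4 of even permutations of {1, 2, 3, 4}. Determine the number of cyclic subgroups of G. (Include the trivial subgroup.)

A cyclic subgroup of order d is generated by each of its φ(d) elements of order d, so the cyclic subgroups of order d number (#elements of order d)/φ(d).
Cyclic subgroups by order — order 1: 1; order 2: 3; order 3: 4.
Total: 8.

8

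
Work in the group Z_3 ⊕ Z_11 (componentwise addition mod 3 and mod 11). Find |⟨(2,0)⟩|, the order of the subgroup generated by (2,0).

3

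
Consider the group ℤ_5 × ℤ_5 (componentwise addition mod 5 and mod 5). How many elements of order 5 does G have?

An element (a,b) has order lcm(ord(a), ord(b)); count pairs with lcm equal to 5.
Enumerating gives 24 such elements.

24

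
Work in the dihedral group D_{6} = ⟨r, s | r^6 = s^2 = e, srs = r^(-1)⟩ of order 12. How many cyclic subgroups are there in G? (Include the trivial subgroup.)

10

Group the elements of G by the cyclic subgroup they generate; each cyclic subgroup of order d accounts for φ(d) elements.
Cyclic subgroups by order — order 1: 1; order 2: 7; order 3: 1; order 6: 1.
Total: 10.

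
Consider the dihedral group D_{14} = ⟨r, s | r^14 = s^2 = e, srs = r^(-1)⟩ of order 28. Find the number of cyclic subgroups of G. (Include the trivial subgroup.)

A cyclic subgroup of order d is generated by each of its φ(d) elements of order d, so the cyclic subgroups of order d number (#elements of order d)/φ(d).
Cyclic subgroups by order — order 1: 1; order 2: 15; order 7: 1; order 14: 1.
Total: 18.

18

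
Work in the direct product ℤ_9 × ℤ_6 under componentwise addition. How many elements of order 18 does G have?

An element (a,b) has order lcm(ord(a), ord(b)); count pairs with lcm equal to 18.
Enumerating gives 18 such elements.

18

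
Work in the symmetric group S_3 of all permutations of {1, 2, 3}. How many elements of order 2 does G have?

3

The elements of order 2 are: (2 3), (1 2), (1 3).
That's 3.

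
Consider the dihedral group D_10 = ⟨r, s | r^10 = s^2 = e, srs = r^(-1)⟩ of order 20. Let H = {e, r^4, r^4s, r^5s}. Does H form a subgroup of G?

r^4 ∈ H but its inverse r^6 ∉ H, so H is not a subgroup.

No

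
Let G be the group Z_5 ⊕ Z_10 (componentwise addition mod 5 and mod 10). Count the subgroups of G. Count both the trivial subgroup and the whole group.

|G| = 50, so by Lagrange every subgroup order divides 50. Divisors: 1, 2, 5, 10, 25, 50.
Subgroups by order — order 1: 1; order 2: 1; order 5: 6; order 10: 6; order 25: 1; order 50: 1.
Total: 1 + 1 + 6 + 6 + 1 + 1 = 16.

16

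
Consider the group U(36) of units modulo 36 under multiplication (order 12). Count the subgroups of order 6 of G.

|G| = 12 and 6 | 12, so subgroups of order 6 are possible by Lagrange.
The subgroups of order 6 are: {1, 11, 13, 23, 25, 35}; {1, 5, 13, 17, 25, 29}; {1, 7, 13, 19, 25, 31}.
So G has 3 subgroups of order 6.

3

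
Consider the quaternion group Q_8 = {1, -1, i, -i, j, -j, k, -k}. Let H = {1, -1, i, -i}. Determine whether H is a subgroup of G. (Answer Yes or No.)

Yes

|H| = 4 divides |G| = 8, consistent with Lagrange.
H contains the identity, every element's inverse is in H, and H is closed under ·: it is a subgroup.
In fact H = ⟨-i⟩.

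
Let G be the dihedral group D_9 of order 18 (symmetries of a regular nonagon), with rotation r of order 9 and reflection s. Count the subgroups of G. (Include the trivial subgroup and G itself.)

16

|G| = 18, so by Lagrange every subgroup order divides 18. Divisors: 1, 2, 3, 6, 9, 18.
Subgroups by order — order 1: 1; order 2: 9; order 3: 1; order 6: 3; order 9: 1; order 18: 1.
Total: 1 + 9 + 1 + 3 + 1 + 1 = 16.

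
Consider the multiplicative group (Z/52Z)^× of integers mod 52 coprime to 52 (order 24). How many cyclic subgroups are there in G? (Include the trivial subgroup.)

Group the elements of G by the cyclic subgroup they generate; each cyclic subgroup of order d accounts for φ(d) elements.
Cyclic subgroups by order — order 1: 1; order 2: 3; order 3: 1; order 4: 2; order 6: 3; order 12: 2.
Total: 12.

12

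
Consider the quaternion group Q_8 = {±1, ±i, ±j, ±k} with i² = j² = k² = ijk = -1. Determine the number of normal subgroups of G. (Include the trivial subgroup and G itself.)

6

G has 6 subgroups. Checking conjugation-invariance by order — order 1: 1/1 normal; order 2: 1/1 normal; order 4: 3/3 normal; order 8: 1/1 normal.
Total normal subgroups: 6.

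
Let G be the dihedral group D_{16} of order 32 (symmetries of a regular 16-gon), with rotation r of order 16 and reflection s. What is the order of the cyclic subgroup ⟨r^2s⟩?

Computing powers of r^2s: the smallest k with (r^2s)^k = e is k = 2.

2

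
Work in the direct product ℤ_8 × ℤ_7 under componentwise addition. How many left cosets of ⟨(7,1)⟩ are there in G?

|⟨(7,1)⟩| = 56 and |G| = 56.
By Lagrange, [G : H] = |G|/|H| = 56/56 = 1.

1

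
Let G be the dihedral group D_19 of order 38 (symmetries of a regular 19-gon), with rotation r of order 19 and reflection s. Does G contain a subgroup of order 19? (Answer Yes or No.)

Yes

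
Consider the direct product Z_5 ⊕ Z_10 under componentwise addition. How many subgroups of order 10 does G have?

|G| = 50 and 10 | 50, so subgroups of order 10 are possible by Lagrange.
The subgroups of order 10 are: {(0,0), (0,1), (0,2), (0,3), (0,4), (0,5), (0,6), (0,7), (0,8), (0,9)}; {(0,0), (0,5), (1,0), (1,5), (2,0), (2,5), (3,0), (3,5), (4,0), (4,5)}; {(0,0), (0,5), (1,1), (1,6), (2,2), (2,7), (3,3), (3,8), (4,4), (4,9)}; {(0,0), (0,5), (1,2), (1,7), (2,4), (2,9), (3,1), (3,6), (4,3), (4,8)}; … (6 in all).
So G has 6 subgroups of order 10.

6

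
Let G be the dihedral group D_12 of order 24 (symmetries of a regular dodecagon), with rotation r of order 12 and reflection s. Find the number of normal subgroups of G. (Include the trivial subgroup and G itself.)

9

G has 34 subgroups. Checking conjugation-invariance by order — order 1: 1/1 normal; order 2: 1/13 normal; order 3: 1/1 normal; order 4: 1/7 normal; order 6: 1/5 normal; order 8: 0/3 normal; order 12: 3/3 normal; order 24: 1/1 normal.
Total normal subgroups: 9.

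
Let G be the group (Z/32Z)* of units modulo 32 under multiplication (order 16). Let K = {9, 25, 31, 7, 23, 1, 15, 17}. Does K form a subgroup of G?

|K| = 8 divides |G| = 16, consistent with Lagrange.
K contains the identity, every element's inverse is in K, and K is closed under ·: it is a subgroup.

Yes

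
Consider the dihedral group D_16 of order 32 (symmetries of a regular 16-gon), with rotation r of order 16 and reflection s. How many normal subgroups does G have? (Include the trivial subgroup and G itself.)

8

G has 36 subgroups. Checking conjugation-invariance by order — order 1: 1/1 normal; order 2: 1/17 normal; order 4: 1/9 normal; order 8: 1/5 normal; order 16: 3/3 normal; order 32: 1/1 normal.
Total normal subgroups: 8.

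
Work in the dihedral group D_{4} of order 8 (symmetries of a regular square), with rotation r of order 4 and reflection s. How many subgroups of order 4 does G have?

|G| = 8 and 4 | 8, so subgroups of order 4 are possible by Lagrange.
The subgroups of order 4 are: {e, r, r^2, r^3}; {e, r^2, s, r^2s}; {e, r^2, rs, r^3s}.
So G has 3 subgroups of order 4.

3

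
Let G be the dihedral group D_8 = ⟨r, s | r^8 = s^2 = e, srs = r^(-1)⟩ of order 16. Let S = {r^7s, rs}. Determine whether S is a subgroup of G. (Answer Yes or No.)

The identity e ∉ S, so S is not a subgroup.

No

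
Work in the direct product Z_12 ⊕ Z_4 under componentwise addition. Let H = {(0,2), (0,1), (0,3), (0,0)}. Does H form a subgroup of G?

|H| = 4 divides |G| = 48, consistent with Lagrange.
H contains the identity, every element's inverse is in H, and H is closed under +: it is a subgroup.
In fact H = ⟨(0,1)⟩.

Yes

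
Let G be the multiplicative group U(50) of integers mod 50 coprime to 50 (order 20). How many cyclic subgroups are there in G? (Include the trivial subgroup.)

Group the elements of G by the cyclic subgroup they generate; each cyclic subgroup of order d accounts for φ(d) elements.
Cyclic subgroups by order — order 1: 1; order 2: 1; order 4: 1; order 5: 1; order 10: 1; order 20: 1.
Total: 6.

6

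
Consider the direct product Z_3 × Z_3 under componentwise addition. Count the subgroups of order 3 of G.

|G| = 9 and 3 | 9, so subgroups of order 3 are possible by Lagrange.
The subgroups of order 3 are: {(0,0), (0,1), (0,2)}; {(0,0), (1,0), (2,0)}; {(0,0), (1,1), (2,2)}; {(0,0), (1,2), (2,1)}.
So G has 4 subgroups of order 3.

4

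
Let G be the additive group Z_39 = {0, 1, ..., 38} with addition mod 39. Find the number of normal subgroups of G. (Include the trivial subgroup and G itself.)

4

G is abelian, so every subgroup is normal.
G has 4 subgroups in total, hence 4 normal subgroups.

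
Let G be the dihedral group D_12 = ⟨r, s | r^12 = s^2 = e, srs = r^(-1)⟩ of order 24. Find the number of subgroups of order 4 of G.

|G| = 24 and 4 | 24, so subgroups of order 4 are possible by Lagrange.
The subgroups of order 4 are: {e, r^6, r^4s, r^10s}; {e, r^6, r^5s, r^11s}; {e, r^6, r^2s, r^8s}; {e, r^3, r^6, r^9}; … (7 in all).
So G has 7 subgroups of order 4.

7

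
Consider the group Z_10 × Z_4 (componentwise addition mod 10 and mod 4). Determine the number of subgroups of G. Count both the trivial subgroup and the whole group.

16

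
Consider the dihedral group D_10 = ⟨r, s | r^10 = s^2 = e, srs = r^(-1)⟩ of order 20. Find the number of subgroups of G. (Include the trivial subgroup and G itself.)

|G| = 20, so by Lagrange every subgroup order divides 20. Divisors: 1, 2, 4, 5, 10, 20.
Subgroups by order — order 1: 1; order 2: 11; order 4: 5; order 5: 1; order 10: 3; order 20: 1.
Total: 1 + 11 + 5 + 1 + 3 + 1 = 22.

22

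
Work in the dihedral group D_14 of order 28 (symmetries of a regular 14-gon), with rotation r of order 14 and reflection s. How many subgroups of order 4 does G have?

7

|G| = 28 and 4 | 28, so subgroups of order 4 are possible by Lagrange.
The subgroups of order 4 are: {e, r^7, r^3s, r^10s}; {e, r^7, r^4s, r^11s}; {e, r^7, r^5s, r^12s}; {e, r^7, r^6s, r^13s}; … (7 in all).
So G has 7 subgroups of order 4.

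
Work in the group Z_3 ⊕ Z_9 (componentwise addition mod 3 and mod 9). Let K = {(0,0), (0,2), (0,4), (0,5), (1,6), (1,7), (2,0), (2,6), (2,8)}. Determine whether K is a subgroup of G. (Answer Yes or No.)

No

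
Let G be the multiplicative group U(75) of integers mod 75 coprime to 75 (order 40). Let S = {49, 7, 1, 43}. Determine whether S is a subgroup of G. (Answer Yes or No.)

Yes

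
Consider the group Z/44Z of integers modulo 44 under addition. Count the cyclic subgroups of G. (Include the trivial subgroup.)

6

A cyclic subgroup of order d is generated by each of its φ(d) elements of order d, so the cyclic subgroups of order d number (#elements of order d)/φ(d).
Cyclic subgroups by order — order 1: 1; order 2: 1; order 4: 1; order 11: 1; order 22: 1; order 44: 1.
Total: 6.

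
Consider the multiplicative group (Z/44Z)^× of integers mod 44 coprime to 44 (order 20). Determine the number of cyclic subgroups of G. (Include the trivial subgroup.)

8

A cyclic subgroup of order d is generated by each of its φ(d) elements of order d, so the cyclic subgroups of order d number (#elements of order d)/φ(d).
Cyclic subgroups by order — order 1: 1; order 2: 3; order 5: 1; order 10: 3.
Total: 8.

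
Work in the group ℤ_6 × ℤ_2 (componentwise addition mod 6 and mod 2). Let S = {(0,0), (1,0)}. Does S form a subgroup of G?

No

(1,0) ∈ S but its inverse (5,0) ∉ S, so S is not a subgroup.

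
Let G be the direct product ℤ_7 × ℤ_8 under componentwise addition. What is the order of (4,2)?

The order of (4,2) in Z_7 × Z_8 is lcm(ord(4) in Z_7, ord(2) in Z_8).
ord(4) = 7 and ord(2) = 4, so |⟨(4,2)⟩| = lcm(7, 4) = 28.

28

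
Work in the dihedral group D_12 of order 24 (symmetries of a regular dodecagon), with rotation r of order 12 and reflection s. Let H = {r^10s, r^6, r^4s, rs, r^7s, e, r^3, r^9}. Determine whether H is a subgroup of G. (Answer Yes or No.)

Yes

|H| = 8 divides |G| = 24, consistent with Lagrange.
H contains the identity, every element's inverse is in H, and H is closed under ·: it is a subgroup.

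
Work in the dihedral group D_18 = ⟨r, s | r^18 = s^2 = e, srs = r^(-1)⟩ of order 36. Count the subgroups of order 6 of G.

7

|G| = 36 and 6 | 36, so subgroups of order 6 are possible by Lagrange.
The subgroups of order 6 are: {e, r^6, r^12, r^4s, r^10s, r^16s}; {e, r^6, r^12, r^5s, r^11s, r^17s}; {e, r^6, r^12, s, r^6s, r^12s}; {e, r^6, r^12, rs, r^7s, r^13s}; … (7 in all).
So G has 7 subgroups of order 6.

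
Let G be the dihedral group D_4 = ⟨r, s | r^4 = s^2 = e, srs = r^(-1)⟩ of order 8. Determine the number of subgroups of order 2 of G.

|G| = 8 and 2 | 8, so subgroups of order 2 are possible by Lagrange.
The subgroups of order 2 are: {e, r^2}; {e, r^2s}; {e, r^3s}; {e, rs}; … (5 in all).
So G has 5 subgroups of order 2.

5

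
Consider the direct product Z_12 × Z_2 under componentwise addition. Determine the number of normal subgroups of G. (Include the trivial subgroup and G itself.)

16

G is abelian, so every subgroup is normal.
G has 16 subgroups in total, hence 16 normal subgroups.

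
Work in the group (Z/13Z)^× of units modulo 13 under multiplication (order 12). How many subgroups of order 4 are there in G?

1

|G| = 12 and 4 | 12, so subgroups of order 4 are possible by Lagrange.
The subgroups of order 4 are: {1, 5, 8, 12}.
So G has 1 subgroup of order 4.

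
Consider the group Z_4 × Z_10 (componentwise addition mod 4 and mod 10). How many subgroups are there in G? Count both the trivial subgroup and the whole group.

16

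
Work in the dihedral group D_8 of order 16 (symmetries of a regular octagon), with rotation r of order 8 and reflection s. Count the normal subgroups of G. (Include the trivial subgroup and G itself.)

7

G has 19 subgroups. Checking conjugation-invariance by order — order 1: 1/1 normal; order 2: 1/9 normal; order 4: 1/5 normal; order 8: 3/3 normal; order 16: 1/1 normal.
Total normal subgroups: 7.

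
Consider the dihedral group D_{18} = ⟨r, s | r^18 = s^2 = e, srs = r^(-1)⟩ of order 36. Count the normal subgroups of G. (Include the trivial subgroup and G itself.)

9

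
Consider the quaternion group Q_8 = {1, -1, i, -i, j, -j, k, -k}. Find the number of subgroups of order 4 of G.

|G| = 8 and 4 | 8, so subgroups of order 4 are possible by Lagrange.
The subgroups of order 4 are: {1, -1, i, -i}; {1, -1, j, -j}; {1, -1, k, -k}.
So G has 3 subgroups of order 4.

3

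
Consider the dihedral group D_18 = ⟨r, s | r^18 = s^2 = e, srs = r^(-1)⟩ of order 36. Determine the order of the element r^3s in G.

2

Computing powers of r^3s: the smallest k with (r^3s)^k = e is k = 2.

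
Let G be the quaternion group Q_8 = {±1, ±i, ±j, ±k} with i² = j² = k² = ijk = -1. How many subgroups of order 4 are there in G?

3

|G| = 8 and 4 | 8, so subgroups of order 4 are possible by Lagrange.
The subgroups of order 4 are: {1, -1, i, -i}; {1, -1, j, -j}; {1, -1, k, -k}.
So G has 3 subgroups of order 4.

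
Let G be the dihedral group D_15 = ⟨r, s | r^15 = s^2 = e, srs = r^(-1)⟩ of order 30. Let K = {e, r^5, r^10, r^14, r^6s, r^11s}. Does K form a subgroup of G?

No

r^14 ∈ K but its inverse r ∉ K, so K is not a subgroup.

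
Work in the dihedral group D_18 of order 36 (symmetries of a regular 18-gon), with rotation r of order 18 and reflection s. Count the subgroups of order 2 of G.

19

|G| = 36 and 2 | 36, so subgroups of order 2 are possible by Lagrange.
The subgroups of order 2 are: {e, r^10s}; {e, r^11s}; {e, r^12s}; {e, r^13s}; … (19 in all).
So G has 19 subgroups of order 2.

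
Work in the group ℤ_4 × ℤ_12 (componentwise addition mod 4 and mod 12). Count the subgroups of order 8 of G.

3

|G| = 48 and 8 | 48, so subgroups of order 8 are possible by Lagrange.
The subgroups of order 8 are: {(0,0), (0,3), (0,6), (0,9), (2,0), (2,3), (2,6), (2,9)}; {(0,0), (0,6), (1,0), (1,6), (2,0), (2,6), (3,0), (3,6)}; {(0,0), (0,6), (1,3), (1,9), (2,0), (2,6), (3,3), (3,9)}.
So G has 3 subgroups of order 8.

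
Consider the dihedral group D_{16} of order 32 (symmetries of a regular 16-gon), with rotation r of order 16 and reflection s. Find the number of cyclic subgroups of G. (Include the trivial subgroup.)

Group the elements of G by the cyclic subgroup they generate; each cyclic subgroup of order d accounts for φ(d) elements.
Cyclic subgroups by order — order 1: 1; order 2: 17; order 4: 1; order 8: 1; order 16: 1.
Total: 21.

21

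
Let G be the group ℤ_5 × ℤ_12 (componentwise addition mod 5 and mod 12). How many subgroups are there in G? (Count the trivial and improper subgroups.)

|G| = 60, so by Lagrange every subgroup order divides 60. Divisors: 1, 2, 3, 4, 5, 6, 10, 12, 15, 20, 30, 60.
Subgroups by order — order 1: 1; order 2: 1; order 3: 1; order 4: 1; order 5: 1; order 6: 1; order 10: 1; order 12: 1; order 15: 1; order 20: 1; order 30: 1; order 60: 1.
Total: 1 + 1 + 1 + 1 + 1 + 1 + 1 + 1 + 1 + 1 + 1 + 1 = 12.

12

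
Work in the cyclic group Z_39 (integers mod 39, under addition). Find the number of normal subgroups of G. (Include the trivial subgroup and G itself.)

4

G is abelian, so every subgroup is normal.
G has 4 subgroups in total, hence 4 normal subgroups.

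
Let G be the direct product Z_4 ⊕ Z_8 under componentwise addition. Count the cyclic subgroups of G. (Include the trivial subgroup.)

A cyclic subgroup of order d is generated by each of its φ(d) elements of order d, so the cyclic subgroups of order d number (#elements of order d)/φ(d).
Cyclic subgroups by order — order 1: 1; order 2: 3; order 4: 6; order 8: 4.
Total: 14.

14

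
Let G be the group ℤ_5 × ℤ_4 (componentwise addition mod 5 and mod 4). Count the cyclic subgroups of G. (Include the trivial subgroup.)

Group the elements of G by the cyclic subgroup they generate; each cyclic subgroup of order d accounts for φ(d) elements.
Cyclic subgroups by order — order 1: 1; order 2: 1; order 4: 1; order 5: 1; order 10: 1; order 20: 1.
Total: 6.

6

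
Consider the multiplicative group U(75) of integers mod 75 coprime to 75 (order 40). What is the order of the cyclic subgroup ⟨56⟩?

10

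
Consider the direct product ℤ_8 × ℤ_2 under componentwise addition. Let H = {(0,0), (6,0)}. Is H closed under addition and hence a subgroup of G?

(6,0) ∈ H but its inverse (2,0) ∉ H, so H is not a subgroup.

No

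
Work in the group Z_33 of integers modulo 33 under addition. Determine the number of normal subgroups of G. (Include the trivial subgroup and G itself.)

4

G is abelian, so every subgroup is normal.
G has 4 subgroups in total, hence 4 normal subgroups.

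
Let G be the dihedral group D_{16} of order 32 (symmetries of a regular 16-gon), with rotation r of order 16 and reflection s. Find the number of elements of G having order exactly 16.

The elements of order 16 are: r, r^3, r^5, r^7, r^9, r^11, r^13, r^15.
That's 8.

8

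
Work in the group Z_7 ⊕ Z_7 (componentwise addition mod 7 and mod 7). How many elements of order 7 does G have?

An element (a,b) has order lcm(ord(a), ord(b)); count pairs with lcm equal to 7.
Enumerating gives 48 such elements.

48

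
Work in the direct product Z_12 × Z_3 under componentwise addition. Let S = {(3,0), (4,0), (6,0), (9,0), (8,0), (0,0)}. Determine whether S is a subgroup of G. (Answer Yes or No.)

No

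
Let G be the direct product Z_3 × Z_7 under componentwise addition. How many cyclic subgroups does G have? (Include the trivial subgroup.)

4

Each element a generates a cyclic subgroup ⟨a⟩; distinct elements may generate the same one (a cyclic group of order d has φ(d) generators).
Cyclic subgroups by order — order 1: 1; order 3: 1; order 7: 1; order 21: 1.
Total: 4.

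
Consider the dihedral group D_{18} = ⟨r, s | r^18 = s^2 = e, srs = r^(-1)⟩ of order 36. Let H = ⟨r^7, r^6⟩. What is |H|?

|⟨r^7⟩| = 18 and |⟨r^6⟩| = 3, so |H| is a multiple of lcm(18, 3) = 18 and divides |G| = 36.
Closing under the operation: H = {e, r, r^2, r^3, r^4, r^5, r^6, r^7, r^8, r^9, r^10, r^11, r^12, r^13, r^14, r^15, r^16, r^17}, so |H| = 18.

18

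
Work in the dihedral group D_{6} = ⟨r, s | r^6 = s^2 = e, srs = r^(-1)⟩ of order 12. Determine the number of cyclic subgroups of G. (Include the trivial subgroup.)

Group the elements of G by the cyclic subgroup they generate; each cyclic subgroup of order d accounts for φ(d) elements.
Cyclic subgroups by order — order 1: 1; order 2: 7; order 3: 1; order 6: 1.
Total: 10.

10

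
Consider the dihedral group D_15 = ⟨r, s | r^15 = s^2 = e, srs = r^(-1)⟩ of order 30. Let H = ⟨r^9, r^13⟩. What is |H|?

15

|⟨r^9⟩| = 5 and |⟨r^13⟩| = 15, so |H| is a multiple of lcm(5, 15) = 15 and divides |G| = 30.
Closing under the operation: H = {e, r, r^2, r^3, r^4, r^5, r^6, r^7, r^8, r^9, r^10, r^11, r^12, r^13, r^14}, so |H| = 15.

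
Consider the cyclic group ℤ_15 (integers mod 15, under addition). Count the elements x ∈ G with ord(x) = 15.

In a cyclic group of order 15, the number of elements of order d (for d | 15) is φ(d).
φ(15) = 8.

8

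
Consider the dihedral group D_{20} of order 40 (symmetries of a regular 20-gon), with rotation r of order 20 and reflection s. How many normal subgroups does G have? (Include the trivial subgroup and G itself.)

9

G has 48 subgroups. Checking conjugation-invariance by order — order 1: 1/1 normal; order 2: 1/21 normal; order 4: 1/11 normal; order 5: 1/1 normal; order 8: 0/5 normal; order 10: 1/5 normal; order 20: 3/3 normal; order 40: 1/1 normal.
Total normal subgroups: 9.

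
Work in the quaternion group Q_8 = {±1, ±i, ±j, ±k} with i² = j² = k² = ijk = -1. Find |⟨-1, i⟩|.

|⟨-1⟩| = 2 and |⟨i⟩| = 4, so |H| is a multiple of lcm(2, 4) = 4 and divides |G| = 8.
Closing under the operation: H = {1, -1, i, -i}, so |H| = 4.

4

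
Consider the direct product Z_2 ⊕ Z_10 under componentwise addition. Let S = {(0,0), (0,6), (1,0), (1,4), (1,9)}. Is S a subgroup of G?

(1,9) ∈ S but its inverse (1,1) ∉ S, so S is not a subgroup.

No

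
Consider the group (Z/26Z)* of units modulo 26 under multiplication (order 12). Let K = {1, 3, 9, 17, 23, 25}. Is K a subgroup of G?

Yes

|K| = 6 divides |G| = 12, consistent with Lagrange.
K contains the identity, every element's inverse is in K, and K is closed under ·: it is a subgroup.
In fact K = ⟨17⟩.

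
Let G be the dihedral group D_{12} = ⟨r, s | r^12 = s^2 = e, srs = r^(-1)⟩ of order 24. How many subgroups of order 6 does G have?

5

|G| = 24 and 6 | 24, so subgroups of order 6 are possible by Lagrange.
The subgroups of order 6 are: {e, r^2, r^4, r^6, r^8, r^10}; {e, r^4, r^8, r^2s, r^6s, r^10s}; {e, r^4, r^8, r^3s, r^7s, r^11s}; {e, r^4, r^8, s, r^4s, r^8s}; … (5 in all).
So G has 5 subgroups of order 6.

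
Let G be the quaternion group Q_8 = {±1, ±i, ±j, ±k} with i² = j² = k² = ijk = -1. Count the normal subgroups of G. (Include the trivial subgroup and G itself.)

6

G has 6 subgroups. Checking conjugation-invariance by order — order 1: 1/1 normal; order 2: 1/1 normal; order 4: 3/3 normal; order 8: 1/1 normal.
Total normal subgroups: 6.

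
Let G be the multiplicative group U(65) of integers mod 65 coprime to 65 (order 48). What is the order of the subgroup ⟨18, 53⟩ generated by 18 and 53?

|⟨18⟩| = 4 and |⟨53⟩| = 4, so |H| is a multiple of lcm(4, 4) = 4 and divides |G| = 48.
Closing under the operation: H = {1, 8, 12, 14, 18, 21, 27, 31, 34, 38, 44, 47, 51, 53, 57, 64}, so |H| = 16.

16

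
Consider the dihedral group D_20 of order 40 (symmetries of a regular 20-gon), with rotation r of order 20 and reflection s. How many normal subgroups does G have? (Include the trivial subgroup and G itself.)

G has 48 subgroups. Checking conjugation-invariance by order — order 1: 1/1 normal; order 2: 1/21 normal; order 4: 1/11 normal; order 5: 1/1 normal; order 8: 0/5 normal; order 10: 1/5 normal; order 20: 3/3 normal; order 40: 1/1 normal.
Total normal subgroups: 9.

9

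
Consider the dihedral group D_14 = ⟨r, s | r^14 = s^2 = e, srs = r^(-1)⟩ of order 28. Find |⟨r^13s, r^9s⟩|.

|⟨r^13s⟩| = 2 and |⟨r^9s⟩| = 2, so |H| is a multiple of lcm(2, 2) = 2 and divides |G| = 28.
Closing under the operation: H = {e, r^2, r^4, r^6, r^8, r^10, r^12, rs, r^3s, r^5s, r^7s, r^9s, r^11s, r^13s}, so |H| = 14.

14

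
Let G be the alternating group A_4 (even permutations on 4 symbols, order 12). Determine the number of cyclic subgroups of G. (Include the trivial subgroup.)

A cyclic subgroup of order d is generated by each of its φ(d) elements of order d, so the cyclic subgroups of order d number (#elements of order d)/φ(d).
Cyclic subgroups by order — order 1: 1; order 2: 3; order 3: 4.
Total: 8.

8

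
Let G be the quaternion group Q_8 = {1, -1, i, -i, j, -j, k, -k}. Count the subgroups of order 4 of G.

3

|G| = 8 and 4 | 8, so subgroups of order 4 are possible by Lagrange.
The subgroups of order 4 are: {1, -1, i, -i}; {1, -1, j, -j}; {1, -1, k, -k}.
So G has 3 subgroups of order 4.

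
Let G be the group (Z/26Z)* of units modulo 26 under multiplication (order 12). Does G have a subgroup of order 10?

10 does not divide |G| = 12, so by Lagrange no subgroup of order 10 exists.

No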